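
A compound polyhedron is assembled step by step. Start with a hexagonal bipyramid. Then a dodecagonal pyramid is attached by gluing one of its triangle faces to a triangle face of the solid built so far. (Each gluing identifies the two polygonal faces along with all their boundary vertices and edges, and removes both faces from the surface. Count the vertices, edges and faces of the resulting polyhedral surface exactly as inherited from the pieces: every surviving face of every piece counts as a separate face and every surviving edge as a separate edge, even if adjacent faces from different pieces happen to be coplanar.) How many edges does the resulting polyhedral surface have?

39

A hexagonal bipyramid: V=8, E=18, F=12.
Attach a dodecagonal pyramid (V=13, E=24, F=13) along a 3-gon: merge 3 vertices and 3 edges, delete both glued faces → V=18, E=39, F=23.
Check: V − E + F = 18 − 39 + 23 = 2.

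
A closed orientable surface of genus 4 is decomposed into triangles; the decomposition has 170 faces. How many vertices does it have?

79

χ = 2 − 2·4 = -6, and every face is a triangle so 3F = 2E.
E = 3·170/2 = 255. Then V = -6 + E − F = -6 + 255 − 170 = 79.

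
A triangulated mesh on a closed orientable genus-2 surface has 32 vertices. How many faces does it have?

χ = 2 − 2·2 = -2, and every face is a triangle so 3F = 2E.
V − E + F = -2 with E = 3F/2 gives 32 − (3/2 − 1)·F = -2, so F = 68 and E = 102.

68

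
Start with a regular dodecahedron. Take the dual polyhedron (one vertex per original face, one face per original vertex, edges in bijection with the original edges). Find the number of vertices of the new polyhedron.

The base solid has V = 20, E = 30, F = 12.
The dual swaps V and F and preserves E: V′ = F = 12, E′ = E = 30, F′ = V = 20.

12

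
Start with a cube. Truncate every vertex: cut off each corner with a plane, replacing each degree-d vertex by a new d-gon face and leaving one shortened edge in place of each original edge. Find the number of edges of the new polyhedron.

The base solid has V = 8, E = 12, F = 6.
Truncation replaces each original edge-end by a new vertex, so V′ = 2E = 24.
Each original edge survives, and each old vertex of degree d contributes d new edges; summing degrees gives Σd = 2E, so E′ = E + 2E = 3E = 36.
Each original face survives and each original vertex becomes one new face: F′ = F + V = 14.

36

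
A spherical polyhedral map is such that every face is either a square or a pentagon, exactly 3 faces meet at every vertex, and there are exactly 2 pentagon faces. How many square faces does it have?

Let x be the number of squares; then F = 2 + x.
Edge–face incidences: 2E = 5·2 + 4·x = 10 + 4x.
Every vertex has degree 3, so 3V = 2E.
Euler: V − E + F = 2 ⇒ (2E)/3 − E + (2 + x) = 2.
Multiply by 6: 2·(2E) − 3·(2E) + 6·(2 + x) = 12, i.e. 12 + 6x − (10 + 4x) = 12.
Collecting terms: 2x + 2 = 12, so 2x = 10, so x = 5.
Then 2E = 10 + 4·5 = 30, so E = 15, V = 2E/3 = 10, F = 2 + 5 = 7.

5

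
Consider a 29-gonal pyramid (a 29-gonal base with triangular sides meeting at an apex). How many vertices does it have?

30

A pyramid on an n-gon base has one n-gon and n triangles: V = 29 + 1 = 30, E = 2·29 = 58, F = 29 + 1 = 30.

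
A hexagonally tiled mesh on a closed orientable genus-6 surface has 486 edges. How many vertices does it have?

314

χ = 2 − 2·6 = -10, and every face is a hexagon so 6F = 2E.
F = 2E/6 = 162. Then V = -10 + E − F = -10 + 486 − 162 = 314.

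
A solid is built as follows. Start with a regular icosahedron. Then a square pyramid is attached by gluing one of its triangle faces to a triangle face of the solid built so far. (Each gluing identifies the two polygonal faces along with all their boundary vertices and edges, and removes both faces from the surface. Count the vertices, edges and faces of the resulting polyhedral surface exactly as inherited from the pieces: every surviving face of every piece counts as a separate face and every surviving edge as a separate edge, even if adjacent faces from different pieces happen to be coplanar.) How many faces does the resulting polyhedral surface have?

23

A regular icosahedron: V=12, E=30, F=20.
Attach a square pyramid (V=5, E=8, F=5) along a 3-gon: merge 3 vertices and 3 edges, delete both glued faces → V=14, E=35, F=23.
Check: V − E + F = 14 − 35 + 23 = 2.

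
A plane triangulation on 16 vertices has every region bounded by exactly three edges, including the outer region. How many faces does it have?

In a plane triangulation 3F = 2E and V − E + F = 2, so F = 2V − 4 = 2·16 − 4 = 28.

28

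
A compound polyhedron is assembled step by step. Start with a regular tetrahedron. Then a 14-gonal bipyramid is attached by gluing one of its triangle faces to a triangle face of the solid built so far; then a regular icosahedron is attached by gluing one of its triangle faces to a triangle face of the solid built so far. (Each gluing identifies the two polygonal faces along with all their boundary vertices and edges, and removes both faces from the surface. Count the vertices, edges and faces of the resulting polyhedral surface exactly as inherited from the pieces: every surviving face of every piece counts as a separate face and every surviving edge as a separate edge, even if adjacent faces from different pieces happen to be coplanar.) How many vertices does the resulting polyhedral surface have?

26

A regular tetrahedron: V=4, E=6, F=4.
Attach a 14-gonal bipyramid (V=16, E=42, F=28) along a 3-gon: merge 3 vertices and 3 edges, delete both glued faces → V=17, E=45, F=30.
Attach a regular icosahedron (V=12, E=30, F=20) along a 3-gon: merge 3 vertices and 3 edges, delete both glued faces → V=26, E=72, F=48.
Check: V − E + F = 26 − 72 + 48 = 2.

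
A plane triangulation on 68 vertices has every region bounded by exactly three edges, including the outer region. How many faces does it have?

132

In a plane triangulation 3F = 2E and V − E + F = 2, so F = 2V − 4 = 2·68 − 4 = 132.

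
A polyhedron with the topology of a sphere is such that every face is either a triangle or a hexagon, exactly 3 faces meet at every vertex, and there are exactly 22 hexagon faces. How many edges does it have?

Let x be the number of triangles; then F = 22 + x.
Edge–face incidences: 2E = 6·22 + 3·x = 132 + 3x.
Every vertex has degree 3, so 3V = 2E.
Euler: V − E + F = 2 ⇒ (2E)/3 − E + (22 + x) = 2.
Multiply by 6: 2·(2E) − 3·(2E) + 6·(22 + x) = 12, i.e. 132 + 6x − (132 + 3x) = 12.
Collecting terms: 3x = 12, so x = 4.
Then 2E = 132 + 3·4 = 144, so E = 72, V = 2E/3 = 48, F = 22 + 4 = 26.

72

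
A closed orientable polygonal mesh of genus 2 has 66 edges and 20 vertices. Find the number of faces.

44

For a closed orientable surface of genus 2, χ = 2 − 2·2 = -2.
F = -2 − V + E = -2 − 20 + 66 = 44.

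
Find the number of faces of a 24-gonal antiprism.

50

An antiprism on an n-gon has two n-gon caps and 2n triangles: V = 2·24 = 48, E = 4·24 = 96, F = 2·24 + 2 = 50.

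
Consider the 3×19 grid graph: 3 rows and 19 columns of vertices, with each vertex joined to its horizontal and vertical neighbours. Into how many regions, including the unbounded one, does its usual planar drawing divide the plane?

37

The grid has V = 3·19 = 57 vertices and E = 3·18 + 19·2 = 92 edges.
F = 2 − V + E = 2 − 57 + 92 = 37.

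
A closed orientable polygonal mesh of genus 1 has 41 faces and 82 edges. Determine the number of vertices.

41

For a closed orientable surface of genus 1, χ = 2 − 2·1 = 0.
V = 0 + E − F = 0 + 82 − 41 = 41.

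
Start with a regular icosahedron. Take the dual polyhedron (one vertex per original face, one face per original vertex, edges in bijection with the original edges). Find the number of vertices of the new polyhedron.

20

The base solid has V = 12, E = 30, F = 20.
The dual swaps V and F and preserves E: V′ = F = 20, E′ = E = 30, F′ = V = 12.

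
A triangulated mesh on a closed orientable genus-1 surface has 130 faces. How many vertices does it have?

χ = 2 − 2·1 = 0, and every face is a triangle so 3F = 2E.
E = 3·130/2 = 195. Then V = 0 + E − F = 0 + 195 − 130 = 65.

65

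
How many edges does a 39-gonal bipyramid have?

A bipyramid over an n-gon has 2n triangular faces and n + 2 vertices: V = 39 + 2 = 41, E = 3·39 = 117, F = 2·39 = 78.
Check: V − E + F = 41 − 117 + 78 = 2.

117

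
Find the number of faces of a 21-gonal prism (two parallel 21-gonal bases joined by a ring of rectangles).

23

A prism on an n-gon has two n-gon bases and n rectangular sides: V = 2·21 = 42, E = 3·21 = 63, F = 21 + 2 = 23.
Check: V − E + F = 42 − 63 + 23 = 2.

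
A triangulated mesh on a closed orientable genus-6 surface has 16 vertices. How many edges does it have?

χ = 2 − 2·6 = -10, and every face is a triangle so 3F = 2E.
V − E + F = -10 with E = 3F/2 gives 16 − (3/2 − 1)·F = -10, so F = 52 and E = 78.

78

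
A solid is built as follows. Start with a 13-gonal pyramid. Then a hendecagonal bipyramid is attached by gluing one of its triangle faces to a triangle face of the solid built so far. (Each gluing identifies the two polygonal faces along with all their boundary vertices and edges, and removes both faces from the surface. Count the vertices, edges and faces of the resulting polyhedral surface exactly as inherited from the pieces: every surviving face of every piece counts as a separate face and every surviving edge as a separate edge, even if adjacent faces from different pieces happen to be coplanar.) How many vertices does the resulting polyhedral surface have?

24

A 13-gonal pyramid: V=14, E=26, F=14.
Attach a hendecagonal bipyramid (V=13, E=33, F=22) along a 3-gon: merge 3 vertices and 3 edges, delete both glued faces → V=24, E=56, F=34.
Check: V − E + F = 24 − 56 + 34 = 2.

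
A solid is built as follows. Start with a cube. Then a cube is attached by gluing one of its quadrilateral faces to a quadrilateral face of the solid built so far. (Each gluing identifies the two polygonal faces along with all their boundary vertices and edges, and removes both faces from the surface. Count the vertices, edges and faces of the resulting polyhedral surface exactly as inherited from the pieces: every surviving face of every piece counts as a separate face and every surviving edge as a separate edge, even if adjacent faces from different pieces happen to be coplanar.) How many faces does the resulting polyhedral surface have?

10

A cube: V=8, E=12, F=6.
Attach a cube (V=8, E=12, F=6) along a 4-gon: merge 4 vertices and 4 edges, delete both glued faces → V=12, E=20, F=10.
Check: V − E + F = 12 − 20 + 10 = 2.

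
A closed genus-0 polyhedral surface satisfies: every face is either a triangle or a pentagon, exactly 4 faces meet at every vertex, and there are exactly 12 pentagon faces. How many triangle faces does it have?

Let x be the number of triangles; then F = 12 + x.
Edge–face incidences: 2E = 5·12 + 3·x = 60 + 3x.
Every vertex has degree 4, so 4V = 2E.
Euler: V − E + F = 2 ⇒ (2E)/4 − E + (12 + x) = 2.
Multiply by 8: 2·(2E) − 4·(2E) + 8·(12 + x) = 16, i.e. 96 + 8x − 2·(60 + 3x) = 16.
Collecting terms: 2x − 24 = 16, so 2x = 40, so x = 20.
Then 2E = 60 + 3·20 = 120, so E = 60, V = 2E/4 = 30, F = 12 + 20 = 32.

20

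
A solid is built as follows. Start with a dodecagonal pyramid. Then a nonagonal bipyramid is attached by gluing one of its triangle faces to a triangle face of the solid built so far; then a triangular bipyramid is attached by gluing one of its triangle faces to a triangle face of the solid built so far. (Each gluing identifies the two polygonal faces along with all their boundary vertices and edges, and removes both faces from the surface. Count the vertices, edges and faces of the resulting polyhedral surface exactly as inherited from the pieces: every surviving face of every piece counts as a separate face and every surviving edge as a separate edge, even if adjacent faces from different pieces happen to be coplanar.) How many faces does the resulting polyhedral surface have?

33

A dodecagonal pyramid: V=13, E=24, F=13.
Attach a nonagonal bipyramid (V=11, E=27, F=18) along a 3-gon: merge 3 vertices and 3 edges, delete both glued faces → V=21, E=48, F=29.
Attach a triangular bipyramid (V=5, E=9, F=6) along a 3-gon: merge 3 vertices and 3 edges, delete both glued faces → V=23, E=54, F=33.
Check: V − E + F = 23 − 54 + 33 = 2.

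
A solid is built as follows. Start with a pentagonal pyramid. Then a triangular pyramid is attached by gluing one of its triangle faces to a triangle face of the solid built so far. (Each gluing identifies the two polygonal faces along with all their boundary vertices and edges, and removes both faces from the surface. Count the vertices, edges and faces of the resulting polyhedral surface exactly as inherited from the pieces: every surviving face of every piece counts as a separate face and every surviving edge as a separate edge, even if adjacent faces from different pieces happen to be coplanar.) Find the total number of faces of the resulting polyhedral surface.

8

A pentagonal pyramid: V=6, E=10, F=6.
Attach a triangular pyramid (V=4, E=6, F=4) along a 3-gon: merge 3 vertices and 3 edges, delete both glued faces → V=7, E=13, F=8.
Check: V − E + F = 7 − 13 + 8 = 2.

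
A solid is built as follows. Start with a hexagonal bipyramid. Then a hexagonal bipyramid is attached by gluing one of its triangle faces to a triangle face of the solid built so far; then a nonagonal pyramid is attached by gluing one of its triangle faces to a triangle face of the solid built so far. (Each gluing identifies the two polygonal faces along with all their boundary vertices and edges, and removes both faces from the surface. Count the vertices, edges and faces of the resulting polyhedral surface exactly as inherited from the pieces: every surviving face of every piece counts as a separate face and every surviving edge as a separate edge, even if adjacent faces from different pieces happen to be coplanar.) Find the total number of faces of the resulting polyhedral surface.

A hexagonal bipyramid: V=8, E=18, F=12.
Attach a hexagonal bipyramid (V=8, E=18, F=12) along a 3-gon: merge 3 vertices and 3 edges, delete both glued faces → V=13, E=33, F=22.
Attach a nonagonal pyramid (V=10, E=18, F=10) along a 3-gon: merge 3 vertices and 3 edges, delete both glued faces → V=20, E=48, F=30.
Check: V − E + F = 20 − 48 + 30 = 2.

30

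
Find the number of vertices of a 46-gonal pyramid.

A pyramid on an n-gon base has one n-gon and n triangles: V = 46 + 1 = 47, E = 2·46 = 92, F = 46 + 1 = 47.

47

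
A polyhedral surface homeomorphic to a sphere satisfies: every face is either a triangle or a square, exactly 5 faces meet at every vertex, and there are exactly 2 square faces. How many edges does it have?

40

Let x be the number of triangles; then F = 2 + x.
Edge–face incidences: 2E = 4·2 + 3·x = 8 + 3x.
Every vertex has degree 5, so 5V = 2E.
Euler: V − E + F = 2 ⇒ (2E)/5 − E + (2 + x) = 2.
Multiply by 10: 2·(2E) − 5·(2E) + 10·(2 + x) = 20, i.e. 20 + 10x − 3·(8 + 3x) = 20.
Collecting terms: x − 4 = 20, so x = 24.
Then 2E = 8 + 3·24 = 80, so E = 40, V = 2E/5 = 16, F = 2 + 24 = 26.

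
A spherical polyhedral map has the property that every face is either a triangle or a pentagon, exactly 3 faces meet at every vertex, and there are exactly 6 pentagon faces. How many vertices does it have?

12

Let x be the number of triangles; then F = 6 + x.
Edge–face incidences: 2E = 5·6 + 3·x = 30 + 3x.
Every vertex has degree 3, so 3V = 2E.
Euler: V − E + F = 2 ⇒ (2E)/3 − E + (6 + x) = 2.
Multiply by 6: 2·(2E) − 3·(2E) + 6·(6 + x) = 12, i.e. 36 + 6x − (30 + 3x) = 12.
Collecting terms: 3x + 6 = 12, so 3x = 6, so x = 2.
Then 2E = 30 + 3·2 = 36, so E = 18, V = 2E/3 = 12, F = 6 + 2 = 8.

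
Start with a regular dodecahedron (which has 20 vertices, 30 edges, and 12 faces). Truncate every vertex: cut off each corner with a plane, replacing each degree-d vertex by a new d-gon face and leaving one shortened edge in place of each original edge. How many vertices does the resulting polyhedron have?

60

Truncation replaces each original edge-end by a new vertex, so V′ = 2E = 60.
Each original edge survives, and each old vertex of degree d contributes d new edges; summing degrees gives Σd = 2E, so E′ = E + 2E = 3E = 90.
Each original face survives and each original vertex becomes one new face: F′ = F + V = 32.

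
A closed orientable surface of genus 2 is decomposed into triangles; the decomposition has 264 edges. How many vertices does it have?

86

χ = 2 − 2·2 = -2, and every face is a triangle so 3F = 2E.
F = 2E/3 = 176. Then V = -2 + E − F = -2 + 264 − 176 = 86.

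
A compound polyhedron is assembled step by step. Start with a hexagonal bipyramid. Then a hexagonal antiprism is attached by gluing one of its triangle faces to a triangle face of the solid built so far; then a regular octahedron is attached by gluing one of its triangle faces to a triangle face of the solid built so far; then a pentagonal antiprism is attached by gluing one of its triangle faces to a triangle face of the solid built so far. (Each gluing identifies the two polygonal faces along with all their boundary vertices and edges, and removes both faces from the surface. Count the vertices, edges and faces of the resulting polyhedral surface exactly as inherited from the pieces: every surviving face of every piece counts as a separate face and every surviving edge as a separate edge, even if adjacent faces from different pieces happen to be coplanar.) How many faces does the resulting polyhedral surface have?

40

A hexagonal bipyramid: V=8, E=18, F=12.
Attach a hexagonal antiprism (V=12, E=24, F=14) along a 3-gon: merge 3 vertices and 3 edges, delete both glued faces → V=17, E=39, F=24.
Attach a regular octahedron (V=6, E=12, F=8) along a 3-gon: merge 3 vertices and 3 edges, delete both glued faces → V=20, E=48, F=30.
Attach a pentagonal antiprism (V=10, E=20, F=12) along a 3-gon: merge 3 vertices and 3 edges, delete both glued faces → V=27, E=65, F=40.
Check: V − E + F = 27 − 65 + 40 = 2.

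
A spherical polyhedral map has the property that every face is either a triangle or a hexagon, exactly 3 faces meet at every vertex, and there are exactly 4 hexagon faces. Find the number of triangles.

Let x be the number of triangles; then F = 4 + x.
Edge–face incidences: 2E = 6·4 + 3·x = 24 + 3x.
Every vertex has degree 3, so 3V = 2E.
Euler: V − E + F = 2 ⇒ (2E)/3 − E + (4 + x) = 2.
Multiply by 6: 2·(2E) − 3·(2E) + 6·(4 + x) = 12, i.e. 24 + 6x − (24 + 3x) = 12.
Collecting terms: 3x = 12, so x = 4.
Then 2E = 24 + 3·4 = 36, so E = 18, V = 2E/3 = 12, F = 4 + 4 = 8.

4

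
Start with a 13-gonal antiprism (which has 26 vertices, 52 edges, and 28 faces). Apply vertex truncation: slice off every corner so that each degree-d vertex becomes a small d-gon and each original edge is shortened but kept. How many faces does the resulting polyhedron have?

54

Truncation replaces each original edge-end by a new vertex, so V′ = 2E = 104.
Each original edge survives, and each old vertex of degree d contributes d new edges; summing degrees gives Σd = 2E, so E′ = E + 2E = 3E = 156.
Each original face survives and each original vertex becomes one new face: F′ = F + V = 54.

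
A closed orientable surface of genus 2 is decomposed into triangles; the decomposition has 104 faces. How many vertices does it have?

50

χ = 2 − 2·2 = -2, and every face is a triangle so 3F = 2E.
E = 3·104/2 = 156. Then V = -2 + E − F = -2 + 156 − 104 = 50.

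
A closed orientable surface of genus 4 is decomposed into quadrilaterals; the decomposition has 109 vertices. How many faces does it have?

115

χ = 2 − 2·4 = -6, and every face is a square so 4F = 2E.
V − E + F = -6 with E = 4F/2 gives 109 − (4/2 − 1)·F = -6, so F = 115 and E = 230.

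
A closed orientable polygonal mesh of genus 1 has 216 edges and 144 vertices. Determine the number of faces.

72

For a closed orientable surface of genus 1, χ = 2 − 2·1 = 0.
F = 0 − V + E = 0 − 144 + 216 = 72.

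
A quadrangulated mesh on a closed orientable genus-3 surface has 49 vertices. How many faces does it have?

χ = 2 − 2·3 = -4, and every face is a square so 4F = 2E.
V − E + F = -4 with E = 4F/2 gives 49 − (4/2 − 1)·F = -4, so F = 53 and E = 106.

53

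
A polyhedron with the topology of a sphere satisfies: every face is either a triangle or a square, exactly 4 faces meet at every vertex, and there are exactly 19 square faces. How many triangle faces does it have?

Let x be the number of triangles; then F = 19 + x.
Edge–face incidences: 2E = 4·19 + 3·x = 76 + 3x.
Every vertex has degree 4, so 4V = 2E.
Euler: V − E + F = 2 ⇒ (2E)/4 − E + (19 + x) = 2.
Multiply by 8: 2·(2E) − 4·(2E) + 8·(19 + x) = 16, i.e. 152 + 8x − 2·(76 + 3x) = 16.
Collecting terms: 2x = 16, so x = 8.
Then 2E = 76 + 3·8 = 100, so E = 50, V = 2E/4 = 25, F = 19 + 8 = 27.

8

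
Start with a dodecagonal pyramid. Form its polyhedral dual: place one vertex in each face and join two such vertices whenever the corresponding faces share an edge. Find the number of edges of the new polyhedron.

24

The base solid has V = 13, E = 24, F = 13.
The dual swaps V and F and preserves E: V′ = F = 13, E′ = E = 24, F′ = V = 13.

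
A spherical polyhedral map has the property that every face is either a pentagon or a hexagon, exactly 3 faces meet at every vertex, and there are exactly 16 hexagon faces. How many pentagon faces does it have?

12

Let x be the number of pentagons; then F = 16 + x.
Edge–face incidences: 2E = 6·16 + 5·x = 96 + 5x.
Every vertex has degree 3, so 3V = 2E.
Euler: V − E + F = 2 ⇒ (2E)/3 − E + (16 + x) = 2.
Multiply by 6: 2·(2E) − 3·(2E) + 6·(16 + x) = 12, i.e. 96 + 6x − (96 + 5x) = 12.
Collecting terms: x = 12.
Then 2E = 96 + 5·12 = 156, so E = 78, V = 2E/3 = 52, F = 16 + 12 = 28.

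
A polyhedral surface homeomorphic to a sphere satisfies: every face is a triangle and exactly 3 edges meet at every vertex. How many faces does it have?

Each face has 3 edges and each edge borders two faces, so 2E = 3F.
Each vertex has degree 3, so 3V = 2E and hence V = 3F/3.
Euler: V − E + F = 2 ⇒ (3F/3) − (3F/2) + F = 2.
Multiply by 6: (6 − 9 + 6)F = 12, i.e. 3F = 12.
So F = 4, E = 3·4/2 = 6, V = 3·4/3 = 4.

4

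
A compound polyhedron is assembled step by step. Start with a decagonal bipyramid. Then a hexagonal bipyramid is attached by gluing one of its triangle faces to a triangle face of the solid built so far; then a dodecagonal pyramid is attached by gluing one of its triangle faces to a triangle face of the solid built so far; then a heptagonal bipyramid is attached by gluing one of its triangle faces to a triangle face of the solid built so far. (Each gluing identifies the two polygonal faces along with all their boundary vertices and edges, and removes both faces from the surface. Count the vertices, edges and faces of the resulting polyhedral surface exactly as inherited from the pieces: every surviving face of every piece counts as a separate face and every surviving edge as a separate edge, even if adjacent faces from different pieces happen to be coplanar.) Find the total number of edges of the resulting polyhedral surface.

84

A decagonal bipyramid: V=12, E=30, F=20.
Attach a hexagonal bipyramid (V=8, E=18, F=12) along a 3-gon: merge 3 vertices and 3 edges, delete both glued faces → V=17, E=45, F=30.
Attach a dodecagonal pyramid (V=13, E=24, F=13) along a 3-gon: merge 3 vertices and 3 edges, delete both glued faces → V=27, E=66, F=41.
Attach a heptagonal bipyramid (V=9, E=21, F=14) along a 3-gon: merge 3 vertices and 3 edges, delete both glued faces → V=33, E=84, F=53.
Check: V − E + F = 33 − 84 + 53 = 2.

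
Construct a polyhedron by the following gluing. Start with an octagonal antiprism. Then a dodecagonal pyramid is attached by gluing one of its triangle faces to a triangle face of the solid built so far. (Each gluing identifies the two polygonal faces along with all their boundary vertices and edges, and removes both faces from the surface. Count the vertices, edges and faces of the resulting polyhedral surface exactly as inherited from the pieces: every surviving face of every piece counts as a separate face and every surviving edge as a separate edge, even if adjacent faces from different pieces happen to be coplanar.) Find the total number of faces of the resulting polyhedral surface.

29

An octagonal antiprism: V=16, E=32, F=18.
Attach a dodecagonal pyramid (V=13, E=24, F=13) along a 3-gon: merge 3 vertices and 3 edges, delete both glued faces → V=26, E=53, F=29.
Check: V − E + F = 26 − 53 + 29 = 2.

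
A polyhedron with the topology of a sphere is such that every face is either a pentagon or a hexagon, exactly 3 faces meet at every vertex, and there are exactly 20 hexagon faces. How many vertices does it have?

60

Let x be the number of pentagons; then F = 20 + x.
Edge–face incidences: 2E = 6·20 + 5·x = 120 + 5x.
Every vertex has degree 3, so 3V = 2E.
Euler: V − E + F = 2 ⇒ (2E)/3 − E + (20 + x) = 2.
Multiply by 6: 2·(2E) − 3·(2E) + 6·(20 + x) = 12, i.e. 120 + 6x − (120 + 5x) = 12.
Collecting terms: x = 12.
Then 2E = 120 + 5·12 = 180, so E = 90, V = 2E/3 = 60, F = 20 + 12 = 32.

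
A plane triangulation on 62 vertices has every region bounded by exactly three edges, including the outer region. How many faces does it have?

120

In a plane triangulation 3F = 2E and V − E + F = 2, so F = 2V − 4 = 2·62 − 4 = 120.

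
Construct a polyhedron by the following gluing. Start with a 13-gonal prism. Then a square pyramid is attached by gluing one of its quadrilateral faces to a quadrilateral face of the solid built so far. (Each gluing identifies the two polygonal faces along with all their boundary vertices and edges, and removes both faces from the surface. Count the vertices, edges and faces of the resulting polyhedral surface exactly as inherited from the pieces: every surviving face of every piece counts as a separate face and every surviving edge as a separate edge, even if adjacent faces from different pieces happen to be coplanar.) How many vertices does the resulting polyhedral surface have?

27

A 13-gonal prism: V=26, E=39, F=15.
Attach a square pyramid (V=5, E=8, F=5) along a 4-gon: merge 4 vertices and 4 edges, delete both glued faces → V=27, E=43, F=18.
Check: V − E + F = 27 − 43 + 18 = 2.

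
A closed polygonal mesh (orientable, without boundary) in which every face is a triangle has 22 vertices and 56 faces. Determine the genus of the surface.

Every face is a triangle, so 2E = 3·56 = 168, giving E = 84.
χ = V − E + F = 22 − 84 + 56 = -6.
For a closed orientable surface χ = 2 − 2g, so g = (2 − (-6))/2 = 4.

4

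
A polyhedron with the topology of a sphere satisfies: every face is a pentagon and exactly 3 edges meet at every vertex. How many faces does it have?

Each face has 5 edges and each edge borders two faces, so 2E = 5F.
Each vertex has degree 3, so 3V = 2E and hence V = 5F/3.
Euler: V − E + F = 2 ⇒ (5F/3) − (5F/2) + F = 2.
Multiply by 6: (10 − 15 + 6)F = 12, i.e. 1F = 12.
So F = 12, E = 5·12/2 = 30, V = 5·12/3 = 20.

12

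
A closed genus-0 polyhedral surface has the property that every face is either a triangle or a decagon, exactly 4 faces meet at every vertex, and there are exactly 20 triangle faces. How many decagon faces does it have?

Let x be the number of decagons; then F = 20 + x.
Edge–face incidences: 2E = 3·20 + 10·x = 60 + 10x.
Every vertex has degree 4, so 4V = 2E.
Euler: V − E + F = 2 ⇒ (2E)/4 − E + (20 + x) = 2.
Multiply by 8: 2·(2E) − 4·(2E) + 8·(20 + x) = 16, i.e. 160 + 8x − 2·(60 + 10x) = 16.
Collecting terms: −12x + 40 = 16, so −12x = −24, so x = 2.
Then 2E = 60 + 10·2 = 80, so E = 40, V = 2E/4 = 20, F = 20 + 2 = 22.

2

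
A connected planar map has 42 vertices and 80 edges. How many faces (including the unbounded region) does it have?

Euler's formula for a connected plane graph: V − E + F = 2, so F = 2 − 42 + 80 = 40.

40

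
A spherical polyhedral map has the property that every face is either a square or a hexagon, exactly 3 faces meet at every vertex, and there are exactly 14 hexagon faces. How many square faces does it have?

6

Let x be the number of squares; then F = 14 + x.
Edge–face incidences: 2E = 6·14 + 4·x = 84 + 4x.
Every vertex has degree 3, so 3V = 2E.
Euler: V − E + F = 2 ⇒ (2E)/3 − E + (14 + x) = 2.
Multiply by 6: 2·(2E) − 3·(2E) + 6·(14 + x) = 12, i.e. 84 + 6x − (84 + 4x) = 12.
Collecting terms: 2x = 12, so x = 6.
Then 2E = 84 + 4·6 = 108, so E = 54, V = 2E/3 = 36, F = 14 + 6 = 20.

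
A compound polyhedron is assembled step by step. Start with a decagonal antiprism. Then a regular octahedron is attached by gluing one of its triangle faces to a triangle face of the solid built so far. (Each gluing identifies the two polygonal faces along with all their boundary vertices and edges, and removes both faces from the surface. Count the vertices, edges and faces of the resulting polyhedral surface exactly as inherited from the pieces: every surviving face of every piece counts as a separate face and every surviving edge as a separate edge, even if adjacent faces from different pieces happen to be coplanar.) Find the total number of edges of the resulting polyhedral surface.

A decagonal antiprism: V=20, E=40, F=22.
Attach a regular octahedron (V=6, E=12, F=8) along a 3-gon: merge 3 vertices and 3 edges, delete both glued faces → V=23, E=49, F=28.
Check: V − E + F = 23 − 49 + 28 = 2.

49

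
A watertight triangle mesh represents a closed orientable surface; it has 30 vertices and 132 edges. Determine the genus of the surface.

8

Every face is a triangle and each edge borders two faces, so 3F = 2·132, giving F = 88.
χ = V − E + F = 30 − 132 + 88 = -14.
For a closed orientable surface χ = 2 − 2g, so g = (2 − (-14))/2 = 8.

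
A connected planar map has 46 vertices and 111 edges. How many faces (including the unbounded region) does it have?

67

Euler's formula for a connected plane graph: V − E + F = 2, so F = 2 − 46 + 111 = 67.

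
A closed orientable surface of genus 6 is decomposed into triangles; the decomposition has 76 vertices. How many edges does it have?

χ = 2 − 2·6 = -10, and every face is a triangle so 3F = 2E.
V − E + F = -10 with E = 3F/2 gives 76 − (3/2 − 1)·F = -10, so F = 172 and E = 258.

258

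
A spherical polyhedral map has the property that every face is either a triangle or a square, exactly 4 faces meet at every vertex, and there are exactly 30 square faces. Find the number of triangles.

8

Let x be the number of triangles; then F = 30 + x.
Edge–face incidences: 2E = 4·30 + 3·x = 120 + 3x.
Every vertex has degree 4, so 4V = 2E.
Euler: V − E + F = 2 ⇒ (2E)/4 − E + (30 + x) = 2.
Multiply by 8: 2·(2E) − 4·(2E) + 8·(30 + x) = 16, i.e. 240 + 8x − 2·(120 + 3x) = 16.
Collecting terms: 2x = 16, so x = 8.
Then 2E = 120 + 3·8 = 144, so E = 72, V = 2E/4 = 36, F = 30 + 8 = 38.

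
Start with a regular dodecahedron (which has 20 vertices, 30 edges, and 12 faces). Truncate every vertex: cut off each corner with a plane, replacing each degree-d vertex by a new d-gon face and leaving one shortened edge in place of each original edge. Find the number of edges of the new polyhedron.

Truncation replaces each original edge-end by a new vertex, so V′ = 2E = 60.
Each original edge survives, and each old vertex of degree d contributes d new edges; summing degrees gives Σd = 2E, so E′ = E + 2E = 3E = 90.
Each original face survives and each original vertex becomes one new face: F′ = F + V = 32.

90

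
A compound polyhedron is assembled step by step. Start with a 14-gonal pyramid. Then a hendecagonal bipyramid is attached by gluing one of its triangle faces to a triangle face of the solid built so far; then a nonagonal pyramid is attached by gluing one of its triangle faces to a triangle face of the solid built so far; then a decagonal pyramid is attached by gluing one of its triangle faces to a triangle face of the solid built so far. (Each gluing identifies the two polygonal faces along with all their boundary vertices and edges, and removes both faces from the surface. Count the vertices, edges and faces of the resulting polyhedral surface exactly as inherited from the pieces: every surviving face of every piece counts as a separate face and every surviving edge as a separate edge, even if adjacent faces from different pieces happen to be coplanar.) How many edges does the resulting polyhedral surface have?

A 14-gonal pyramid: V=15, E=28, F=15.
Attach a hendecagonal bipyramid (V=13, E=33, F=22) along a 3-gon: merge 3 vertices and 3 edges, delete both glued faces → V=25, E=58, F=35.
Attach a nonagonal pyramid (V=10, E=18, F=10) along a 3-gon: merge 3 vertices and 3 edges, delete both glued faces → V=32, E=73, F=43.
Attach a decagonal pyramid (V=11, E=20, F=11) along a 3-gon: merge 3 vertices and 3 edges, delete both glued faces → V=40, E=90, F=52.
Check: V − E + F = 40 − 90 + 52 = 2.

90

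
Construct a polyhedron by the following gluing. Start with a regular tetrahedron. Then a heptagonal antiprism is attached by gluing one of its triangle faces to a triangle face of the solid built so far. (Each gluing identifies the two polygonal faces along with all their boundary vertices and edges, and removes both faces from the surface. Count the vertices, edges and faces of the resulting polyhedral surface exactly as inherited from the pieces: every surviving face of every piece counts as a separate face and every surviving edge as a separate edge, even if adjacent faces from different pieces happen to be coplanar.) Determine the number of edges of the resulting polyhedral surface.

31

A regular tetrahedron: V=4, E=6, F=4.
Attach a heptagonal antiprism (V=14, E=28, F=16) along a 3-gon: merge 3 vertices and 3 edges, delete both glued faces → V=15, E=31, F=18.
Check: V − E + F = 15 − 31 + 18 = 2.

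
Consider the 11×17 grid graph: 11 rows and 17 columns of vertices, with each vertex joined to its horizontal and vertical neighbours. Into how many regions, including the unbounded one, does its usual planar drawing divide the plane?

161

The grid has V = 11·17 = 187 vertices and E = 11·16 + 17·10 = 346 edges.
F = 2 − V + E = 2 − 187 + 346 = 161.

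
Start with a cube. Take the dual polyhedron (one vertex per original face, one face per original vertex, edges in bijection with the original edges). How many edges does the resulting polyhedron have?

12

The base solid has V = 8, E = 12, F = 6.
The dual swaps V and F and preserves E: V′ = F = 6, E′ = E = 12, F′ = V = 8.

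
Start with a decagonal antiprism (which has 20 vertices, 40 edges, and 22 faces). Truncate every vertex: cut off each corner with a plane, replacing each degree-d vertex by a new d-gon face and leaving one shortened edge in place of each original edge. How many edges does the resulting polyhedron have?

Truncation replaces each original edge-end by a new vertex, so V′ = 2E = 80.
Each original edge survives, and each old vertex of degree d contributes d new edges; summing degrees gives Σd = 2E, so E′ = E + 2E = 3E = 120.
Each original face survives and each original vertex becomes one new face: F′ = F + V = 42.

120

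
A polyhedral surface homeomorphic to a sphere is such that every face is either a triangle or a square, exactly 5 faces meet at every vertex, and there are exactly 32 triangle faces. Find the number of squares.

Let x be the number of squares; then F = 32 + x.
Edge–face incidences: 2E = 3·32 + 4·x = 96 + 4x.
Every vertex has degree 5, so 5V = 2E.
Euler: V − E + F = 2 ⇒ (2E)/5 − E + (32 + x) = 2.
Multiply by 10: 2·(2E) − 5·(2E) + 10·(32 + x) = 20, i.e. 320 + 10x − 3·(96 + 4x) = 20.
Collecting terms: −2x + 32 = 20, so −2x = −12, so x = 6.
Then 2E = 96 + 4·6 = 120, so E = 60, V = 2E/5 = 24, F = 32 + 6 = 38.

6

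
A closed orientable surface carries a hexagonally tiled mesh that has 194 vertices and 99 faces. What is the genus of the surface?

3

Every face is a hexagon, so 2E = 6·99 = 594, giving E = 297.
χ = V − E + F = 194 − 297 + 99 = -4.
For a closed orientable surface χ = 2 − 2g, so g = (2 − (-4))/2 = 3.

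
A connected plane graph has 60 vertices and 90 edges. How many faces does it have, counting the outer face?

32

Euler's formula for a connected plane graph: V − E + F = 2, so F = 2 − 60 + 90 = 32.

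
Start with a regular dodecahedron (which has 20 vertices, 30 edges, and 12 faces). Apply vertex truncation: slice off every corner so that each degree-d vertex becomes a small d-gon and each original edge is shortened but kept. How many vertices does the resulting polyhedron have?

Truncation replaces each original edge-end by a new vertex, so V′ = 2E = 60.
Each original edge survives, and each old vertex of degree d contributes d new edges; summing degrees gives Σd = 2E, so E′ = E + 2E = 3E = 90.
Each original face survives and each original vertex becomes one new face: F′ = F + V = 32.

60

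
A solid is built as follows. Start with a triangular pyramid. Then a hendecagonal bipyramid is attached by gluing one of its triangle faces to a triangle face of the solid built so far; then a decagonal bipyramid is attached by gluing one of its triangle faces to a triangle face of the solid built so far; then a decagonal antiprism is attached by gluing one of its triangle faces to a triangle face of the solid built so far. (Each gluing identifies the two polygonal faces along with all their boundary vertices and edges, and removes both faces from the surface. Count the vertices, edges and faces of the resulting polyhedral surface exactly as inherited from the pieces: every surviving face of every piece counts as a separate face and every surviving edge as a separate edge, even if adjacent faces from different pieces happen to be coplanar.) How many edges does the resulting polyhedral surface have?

100

A triangular pyramid: V=4, E=6, F=4.
Attach a hendecagonal bipyramid (V=13, E=33, F=22) along a 3-gon: merge 3 vertices and 3 edges, delete both glued faces → V=14, E=36, F=24.
Attach a decagonal bipyramid (V=12, E=30, F=20) along a 3-gon: merge 3 vertices and 3 edges, delete both glued faces → V=23, E=63, F=42.
Attach a decagonal antiprism (V=20, E=40, F=22) along a 3-gon: merge 3 vertices and 3 edges, delete both glued faces → V=40, E=100, F=62.
Check: V − E + F = 40 − 100 + 62 = 2.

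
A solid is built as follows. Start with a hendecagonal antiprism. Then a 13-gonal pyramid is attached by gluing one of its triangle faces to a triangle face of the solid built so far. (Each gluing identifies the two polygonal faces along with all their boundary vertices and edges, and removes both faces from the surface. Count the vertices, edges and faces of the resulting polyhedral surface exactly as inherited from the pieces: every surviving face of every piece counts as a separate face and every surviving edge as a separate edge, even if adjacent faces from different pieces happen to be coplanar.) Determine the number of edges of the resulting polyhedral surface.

A hendecagonal antiprism: V=22, E=44, F=24.
Attach a 13-gonal pyramid (V=14, E=26, F=14) along a 3-gon: merge 3 vertices and 3 edges, delete both glued faces → V=33, E=67, F=36.
Check: V − E + F = 33 − 67 + 36 = 2.

67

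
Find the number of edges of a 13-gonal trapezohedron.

The n-trapezohedron (dual of the n-antiprism) has V = 2·13 + 2 = 28, E = 4·13 = 52, F = 2·13 = 26.

52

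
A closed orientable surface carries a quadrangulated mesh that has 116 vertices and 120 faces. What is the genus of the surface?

Every face is a square, so 2E = 4·120 = 480, giving E = 240.
χ = V − E + F = 116 − 240 + 120 = -4.
For a closed orientable surface χ = 2 − 2g, so g = (2 − (-4))/2 = 3.

3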